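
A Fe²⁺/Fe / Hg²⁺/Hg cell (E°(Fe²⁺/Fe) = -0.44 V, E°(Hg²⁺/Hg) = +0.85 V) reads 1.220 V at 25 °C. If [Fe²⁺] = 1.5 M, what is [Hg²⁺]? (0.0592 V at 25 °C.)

0.0065 M

From the Nernst equation, log Q = n(E° − E)/0.0592 = 2(1.29 − 1.220)/0.0592 = 2.365, so Q = 232.
With Q = [Fe²⁺]/[Hg²⁺] and the known concentrations, [Hg²⁺] in the denominator gives [Hg²⁺] = 0.0065 M.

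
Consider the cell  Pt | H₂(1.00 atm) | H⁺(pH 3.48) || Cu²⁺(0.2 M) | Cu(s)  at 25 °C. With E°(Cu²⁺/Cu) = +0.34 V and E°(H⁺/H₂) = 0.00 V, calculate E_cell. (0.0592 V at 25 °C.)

0.53 V

The Cu²⁺/Cu couple is the cathode, so E°_cell = 0.34 V; n = 2.
[H⁺] = 10^(−3.48) = 3.3 × 10^-4 M, and Q = [H⁺]^2 / ([Cu²⁺]·P(H₂)) = 5.48 × 10^-7.
E = E° − (0.0592/2) log Q = 0.34 − (0.0592/2)(-6.261) = 0.525 V.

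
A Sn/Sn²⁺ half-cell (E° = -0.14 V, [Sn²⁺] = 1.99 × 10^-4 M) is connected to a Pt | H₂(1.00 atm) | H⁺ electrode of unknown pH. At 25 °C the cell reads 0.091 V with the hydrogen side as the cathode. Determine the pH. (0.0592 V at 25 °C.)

E°_cell = 0.14 V and n = 2.
log Q = n(E° − E)/0.0592 = 2×(0.14 − 0.091)/0.0592 = 1.655.
With Q = [Sn²⁺]·P(H₂) / [H⁺]^2, solving for [H⁺] gives log[H⁺] = -2.678, so pH = 2.68.

pH = 2.68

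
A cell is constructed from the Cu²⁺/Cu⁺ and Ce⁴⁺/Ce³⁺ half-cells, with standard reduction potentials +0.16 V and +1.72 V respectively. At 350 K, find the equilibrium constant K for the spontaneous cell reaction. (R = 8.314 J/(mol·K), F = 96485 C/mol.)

E°_cell = +1.72 − (+0.16) = 1.56 V, with n = 1 electron transferred.
At equilibrium E = 0, so the Nernst equation gives ln K = nFE°/RT = (1)(96485)(1.56)/((8.314)(350)) = 51.73.
K = e^51.73 = 2.9 × 10^22.

2.9 × 10^22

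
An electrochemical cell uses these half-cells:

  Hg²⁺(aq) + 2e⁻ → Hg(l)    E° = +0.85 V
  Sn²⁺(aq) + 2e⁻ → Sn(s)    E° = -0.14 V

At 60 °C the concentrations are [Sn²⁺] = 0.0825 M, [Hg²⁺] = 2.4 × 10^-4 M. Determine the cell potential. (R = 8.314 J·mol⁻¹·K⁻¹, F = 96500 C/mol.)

The Hg²⁺/Hg couple has the higher reduction potential and acts as the cathode, so E°_cell = +0.85 − (-0.14) = 0.99 V.
Balancing electrons gives n = 2; the reaction quotient is Q = [Sn²⁺]/[Hg²⁺] = 344.
E = E° − (RT/nF) ln Q = 0.99 − (8.314×333)/(2×96500) × (5.840) = 0.990 − 0.084 = 0.906 V.

0.906 V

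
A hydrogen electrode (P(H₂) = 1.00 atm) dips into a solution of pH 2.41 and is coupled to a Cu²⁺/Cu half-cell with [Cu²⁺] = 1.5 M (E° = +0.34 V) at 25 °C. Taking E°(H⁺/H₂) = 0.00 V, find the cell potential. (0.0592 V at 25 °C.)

0.49 V

The Cu²⁺/Cu couple is the cathode, so E°_cell = 0.34 V; n = 2.
[H⁺] = 10^(−2.41) = 0.0039 M, and Q = [H⁺]^2 / ([Cu²⁺]·P(H₂)) = 1.01 × 10^-5.
E = E° − (0.0592/2) log Q = 0.34 − (0.0592/2)(-4.996) = 0.488 V.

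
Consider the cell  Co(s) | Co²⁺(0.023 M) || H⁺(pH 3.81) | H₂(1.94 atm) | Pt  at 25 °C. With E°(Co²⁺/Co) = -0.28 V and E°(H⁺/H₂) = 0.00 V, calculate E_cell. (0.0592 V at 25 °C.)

The hydrogen couple is the cathode, so E°_cell = 0.28 V; n = 2.
[H⁺] = 10^(−3.81) = 1.5 × 10^-4 M, and Q = [Co²⁺]·P(H₂) / [H⁺]^2 = 1.86 × 10^6.
E = E° − (0.0592/2) log Q = 0.28 − (0.0592/2)(6.270) = 0.094 V.

0.094 V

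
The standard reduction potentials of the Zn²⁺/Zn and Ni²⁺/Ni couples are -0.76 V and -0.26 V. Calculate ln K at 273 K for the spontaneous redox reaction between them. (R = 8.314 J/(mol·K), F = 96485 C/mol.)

E°_cell = -0.26 − (-0.76) = 0.50 V, with n = 2 electrons transferred.
At equilibrium E = 0, so the Nernst equation gives ln K = nFE°/RT = (2)(96485)(0.50)/((8.314)(273)) = 42.51.

ln K = 42.5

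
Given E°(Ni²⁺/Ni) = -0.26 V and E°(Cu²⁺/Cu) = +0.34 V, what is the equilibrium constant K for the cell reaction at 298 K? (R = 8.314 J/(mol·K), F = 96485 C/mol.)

E°_cell = +0.34 − (-0.26) = 0.60 V, with n = 2 electrons transferred.
At equilibrium E = 0, so the Nernst equation gives ln K = nFE°/RT = (2)(96485)(0.60)/((8.314)(298)) = 46.73.
K = e^46.73 = 2 × 10^20.

2 × 10^20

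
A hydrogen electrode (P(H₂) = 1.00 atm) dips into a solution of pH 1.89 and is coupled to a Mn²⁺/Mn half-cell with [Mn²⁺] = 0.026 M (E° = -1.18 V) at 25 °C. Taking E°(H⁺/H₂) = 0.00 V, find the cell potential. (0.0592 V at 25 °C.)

The hydrogen couple is the cathode, so E°_cell = 1.18 V; n = 2.
[H⁺] = 10^(−1.89) = 0.013 M, and Q = [Mn²⁺]·P(H₂) / [H⁺]^2 = 157.
E = E° − (0.0592/2) log Q = 1.18 − (0.0592/2)(2.195) = 1.115 V.

1.12 V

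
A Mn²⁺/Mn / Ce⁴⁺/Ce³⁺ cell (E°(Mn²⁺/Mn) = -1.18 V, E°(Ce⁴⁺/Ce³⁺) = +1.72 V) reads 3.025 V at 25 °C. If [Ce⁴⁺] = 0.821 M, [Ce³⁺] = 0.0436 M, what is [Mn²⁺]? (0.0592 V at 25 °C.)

0.021 M

From the Nernst equation, log Q = n(E° − E)/0.0592 = 2(2.90 − 3.025)/0.0592 = -4.223, so Q = 5.98 × 10^-5.
With Q = [Mn²⁺]·[Ce³⁺]^2/[Ce⁴⁺]^2 and the known concentrations, [Mn²⁺] in the numerator gives [Mn²⁺] = 0.021 M.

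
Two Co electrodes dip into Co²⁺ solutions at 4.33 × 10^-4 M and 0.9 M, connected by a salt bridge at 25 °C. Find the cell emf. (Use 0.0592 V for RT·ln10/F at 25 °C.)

0.098 V

Both half-cells are Co²⁺/Co, so E°_cell = 0. The concentrated side is the cathode; the cell reaction moves Co²⁺ from high to low concentration with n = 2.
Q = [Co²⁺]_dilute/[Co²⁺]_conc = 4.33 × 10^-4/0.9 = 4.81 × 10^-4.
E = 0 − (0.0592/2) log Q = −(0.0592/2)(-3.318) = 0.0982 V.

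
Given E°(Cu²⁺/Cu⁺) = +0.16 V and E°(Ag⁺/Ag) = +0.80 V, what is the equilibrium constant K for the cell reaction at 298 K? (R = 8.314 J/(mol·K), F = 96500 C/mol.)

E°_cell = +0.80 − (+0.16) = 0.64 V, with n = 1 electron transferred.
At equilibrium E = 0, so the Nernst equation gives ln K = nFE°/RT = (1)(96500)(0.64)/((8.314)(298)) = 24.93.
K = e^24.93 = 6.7 × 10^10.

6.7 × 10^10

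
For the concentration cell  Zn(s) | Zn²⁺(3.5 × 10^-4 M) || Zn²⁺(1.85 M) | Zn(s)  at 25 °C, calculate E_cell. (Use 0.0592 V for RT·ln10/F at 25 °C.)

0.11 V

Both half-cells are Zn²⁺/Zn, so E°_cell = 0. The concentrated side is the cathode; the cell reaction moves Zn²⁺ from high to low concentration with n = 2.
Q = [Zn²⁺]_dilute/[Zn²⁺]_conc = 3.5 × 10^-4/1.85 = 1.89 × 10^-4.
E = 0 − (0.0592/2) log Q = −(0.0592/2)(-3.723) = 0.1102 V.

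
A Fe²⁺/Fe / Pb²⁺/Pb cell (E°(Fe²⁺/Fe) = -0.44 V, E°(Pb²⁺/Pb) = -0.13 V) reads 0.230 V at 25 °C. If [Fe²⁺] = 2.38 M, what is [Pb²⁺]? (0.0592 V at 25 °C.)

From the Nernst equation, log Q = n(E° − E)/0.0592 = 2(0.31 − 0.230)/0.0592 = 2.703, so Q = 504.
With Q = [Fe²⁺]/[Pb²⁺] and the known concentrations, [Pb²⁺] in the denominator gives [Pb²⁺] = 0.0047 M.

0.0047 M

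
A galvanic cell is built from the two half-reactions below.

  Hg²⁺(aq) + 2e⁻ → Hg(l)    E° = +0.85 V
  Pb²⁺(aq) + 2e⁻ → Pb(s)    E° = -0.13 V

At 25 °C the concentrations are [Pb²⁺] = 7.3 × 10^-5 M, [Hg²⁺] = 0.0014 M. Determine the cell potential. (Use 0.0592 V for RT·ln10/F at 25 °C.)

1.02 V

The Hg²⁺/Hg couple has the higher reduction potential and acts as the cathode, so E°_cell = +0.85 − (-0.13) = 0.98 V.
Balancing electrons gives n = 2; the reaction quotient is Q = [Pb²⁺]/[Hg²⁺] = 0.0521.
At 25 °C, E = E° − (0.0592/n) log Q = 0.98 − (0.0592/2)(-1.283) = 0.980 + 0.038 = 1.018 V.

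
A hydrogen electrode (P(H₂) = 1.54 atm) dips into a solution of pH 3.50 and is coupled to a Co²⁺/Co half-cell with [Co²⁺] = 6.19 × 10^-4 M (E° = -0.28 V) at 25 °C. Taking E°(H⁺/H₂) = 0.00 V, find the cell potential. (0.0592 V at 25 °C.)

0.16 V

The hydrogen couple is the cathode, so E°_cell = 0.28 V; n = 2.
[H⁺] = 10^(−3.50) = 3.2 × 10^-4 M, and Q = [Co²⁺]·P(H₂) / [H⁺]^2 = 9530.
E = E° − (0.0592/2) log Q = 0.28 − (0.0592/2)(3.979) = 0.162 V.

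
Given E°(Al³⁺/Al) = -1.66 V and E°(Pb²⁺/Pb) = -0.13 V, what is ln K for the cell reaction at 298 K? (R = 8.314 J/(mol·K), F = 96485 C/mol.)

E°_cell = -0.13 − (-1.66) = 1.53 V, with n = 6 electrons transferred.
At equilibrium E = 0, so the Nernst equation gives ln K = nFE°/RT = (6)(96485)(1.53)/((8.314)(298)) = 357.50.

ln K = 357.5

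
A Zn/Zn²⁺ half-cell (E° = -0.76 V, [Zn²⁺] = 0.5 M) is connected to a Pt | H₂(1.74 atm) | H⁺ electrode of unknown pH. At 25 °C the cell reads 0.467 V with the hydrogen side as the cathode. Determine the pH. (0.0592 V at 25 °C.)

pH = 4.98

E°_cell = 0.76 V and n = 2.
log Q = n(E° − E)/0.0592 = 2×(0.76 − 0.467)/0.0592 = 9.899.
With Q = [Zn²⁺]·P(H₂) / [H⁺]^2, solving for [H⁺] gives log[H⁺] = -4.980, so pH = 4.98.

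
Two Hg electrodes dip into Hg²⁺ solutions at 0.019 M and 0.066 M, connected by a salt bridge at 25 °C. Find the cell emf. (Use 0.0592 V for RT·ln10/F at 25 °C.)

0.016 V

Both half-cells are Hg²⁺/Hg, so E°_cell = 0. The concentrated side is the cathode; the cell reaction moves Hg²⁺ from high to low concentration with n = 2.
Q = [Hg²⁺]_dilute/[Hg²⁺]_conc = 0.019/0.066 = 0.288.
E = 0 − (0.0592/2) log Q = −(0.0592/2)(-0.541) = 0.0160 V.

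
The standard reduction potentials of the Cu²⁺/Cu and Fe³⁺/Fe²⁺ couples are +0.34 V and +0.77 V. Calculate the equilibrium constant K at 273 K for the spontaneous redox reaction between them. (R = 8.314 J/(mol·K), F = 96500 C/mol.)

7.6 × 10^15

E°_cell = +0.77 − (+0.34) = 0.43 V, with n = 2 electrons transferred.
At equilibrium E = 0, so the Nernst equation gives ln K = nFE°/RT = (2)(96500)(0.43)/((8.314)(273)) = 36.56.
K = e^36.56 = 7.6 × 10^15.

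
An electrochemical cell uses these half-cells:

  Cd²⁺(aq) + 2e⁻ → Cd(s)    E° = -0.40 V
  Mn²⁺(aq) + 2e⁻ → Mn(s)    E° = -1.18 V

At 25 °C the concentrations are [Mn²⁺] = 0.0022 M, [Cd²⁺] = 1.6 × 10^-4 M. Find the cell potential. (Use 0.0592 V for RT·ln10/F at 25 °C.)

0.746 V

The Cd²⁺/Cd couple has the higher reduction potential and acts as the cathode, so E°_cell = -0.40 − (-1.18) = 0.78 V.
Balancing electrons gives n = 2; the reaction quotient is Q = [Mn²⁺]/[Cd²⁺] = 13.8.
At 25 °C, E = E° − (0.0592/n) log Q = 0.78 − (0.0592/2)(1.138) = 0.780 − 0.034 = 0.746 V.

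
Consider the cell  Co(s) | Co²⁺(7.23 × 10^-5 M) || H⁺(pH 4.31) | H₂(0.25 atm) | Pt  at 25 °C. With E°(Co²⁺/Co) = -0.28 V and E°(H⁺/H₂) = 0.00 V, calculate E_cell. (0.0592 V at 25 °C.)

0.17 V

The hydrogen couple is the cathode, so E°_cell = 0.28 V; n = 2.
[H⁺] = 10^(−4.31) = 4.9 × 10^-5 M, and Q = [Co²⁺]·P(H₂) / [H⁺]^2 = 7530.
E = E° − (0.0592/2) log Q = 0.28 − (0.0592/2)(3.877) = 0.165 V.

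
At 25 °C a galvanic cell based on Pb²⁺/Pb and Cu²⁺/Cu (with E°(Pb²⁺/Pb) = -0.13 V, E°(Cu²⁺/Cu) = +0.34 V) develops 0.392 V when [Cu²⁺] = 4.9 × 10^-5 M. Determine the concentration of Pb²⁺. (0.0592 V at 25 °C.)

From the Nernst equation, log Q = n(E° − E)/0.0592 = 2(0.47 − 0.392)/0.0592 = 2.635, so Q = 432.
With Q = [Pb²⁺]/[Cu²⁺] and the known concentrations, [Pb²⁺] in the numerator gives [Pb²⁺] = 0.021 M.

0.021 M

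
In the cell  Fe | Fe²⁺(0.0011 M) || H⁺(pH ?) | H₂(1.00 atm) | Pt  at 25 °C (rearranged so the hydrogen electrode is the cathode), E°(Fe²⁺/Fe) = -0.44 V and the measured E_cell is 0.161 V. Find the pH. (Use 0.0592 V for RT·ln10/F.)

E°_cell = 0.44 V and n = 2.
log Q = n(E° − E)/0.0592 = 2×(0.44 − 0.161)/0.0592 = 9.426.
With Q = [Fe²⁺]·P(H₂) / [H⁺]^2, solving for [H⁺] gives log[H⁺] = -6.192, so pH = 6.19.

pH = 6.19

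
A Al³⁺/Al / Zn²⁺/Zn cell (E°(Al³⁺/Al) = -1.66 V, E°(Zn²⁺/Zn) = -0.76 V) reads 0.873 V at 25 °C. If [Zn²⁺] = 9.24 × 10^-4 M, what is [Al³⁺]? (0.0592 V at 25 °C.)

6.6 × 10^-4 M

From the Nernst equation, log Q = n(E° − E)/0.0592 = 6(0.90 − 0.873)/0.0592 = 2.736, so Q = 545.
With Q = [Al³⁺]^2/[Zn²⁺]^3 and the known concentrations, [Al³⁺]^2 in the numerator gives [Al³⁺] = 6.6 × 10^-4 M.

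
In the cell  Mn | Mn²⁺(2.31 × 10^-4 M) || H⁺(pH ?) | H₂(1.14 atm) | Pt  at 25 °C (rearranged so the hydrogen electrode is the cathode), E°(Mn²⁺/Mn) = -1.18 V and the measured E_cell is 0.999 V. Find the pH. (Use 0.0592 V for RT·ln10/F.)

E°_cell = 1.18 V and n = 2.
log Q = n(E° − E)/0.0592 = 2×(1.18 − 0.999)/0.0592 = 6.115.
With Q = [Mn²⁺]·P(H₂) / [H⁺]^2, solving for [H⁺] gives log[H⁺] = -4.847, so pH = 4.85.

pH = 4.85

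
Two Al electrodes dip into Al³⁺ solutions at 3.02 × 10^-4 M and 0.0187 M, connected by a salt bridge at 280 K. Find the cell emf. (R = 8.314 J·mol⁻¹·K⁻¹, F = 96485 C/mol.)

0.033 V

Both half-cells are Al³⁺/Al, so E°_cell = 0. The concentrated side is the cathode; the cell reaction moves Al³⁺ from high to low concentration with n = 3.
Q = [Al³⁺]_dilute/[Al³⁺]_conc = 3.02 × 10^-4/0.0187 = 0.0161.
E = 0 − (RT/nF) ln Q = −((8.314×280)/(3×96485))(-4.126) = 0.0332 V.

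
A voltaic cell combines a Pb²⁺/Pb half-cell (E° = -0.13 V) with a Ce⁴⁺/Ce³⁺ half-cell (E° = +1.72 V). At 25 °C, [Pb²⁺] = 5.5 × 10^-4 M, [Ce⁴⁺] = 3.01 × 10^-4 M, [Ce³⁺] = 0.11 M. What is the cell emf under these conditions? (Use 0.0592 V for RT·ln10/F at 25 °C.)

1.79 V

The Ce⁴⁺/Ce³⁺ couple has the higher reduction potential and acts as the cathode, so E°_cell = +1.72 − (-0.13) = 1.85 V.
Balancing electrons gives n = 2; the reaction quotient is Q = [Pb²⁺]·[Ce³⁺]^2/[Ce⁴⁺]^2 = 73.5.
At 25 °C, E = E° − (0.0592/n) log Q = 1.85 − (0.0592/2)(1.866) = 1.850 − 0.055 = 1.795 V.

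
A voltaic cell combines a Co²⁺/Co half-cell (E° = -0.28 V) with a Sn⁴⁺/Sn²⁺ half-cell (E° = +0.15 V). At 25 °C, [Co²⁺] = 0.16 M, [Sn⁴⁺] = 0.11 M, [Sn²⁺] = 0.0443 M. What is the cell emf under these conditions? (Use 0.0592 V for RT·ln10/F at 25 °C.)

The Sn⁴⁺/Sn²⁺ couple has the higher reduction potential and acts as the cathode, so E°_cell = +0.15 − (-0.28) = 0.43 V.
Balancing electrons gives n = 2; the reaction quotient is Q = [Co²⁺]·[Sn²⁺]/[Sn⁴⁺] = 0.0644.
At 25 °C, E = E° − (0.0592/n) log Q = 0.43 − (0.0592/2)(-1.191) = 0.430 + 0.035 = 0.465 V.

0.465 V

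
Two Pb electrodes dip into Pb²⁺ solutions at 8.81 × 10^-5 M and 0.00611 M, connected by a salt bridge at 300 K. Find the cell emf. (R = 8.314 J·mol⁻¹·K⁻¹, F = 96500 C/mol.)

0.055 V

Both half-cells are Pb²⁺/Pb, so E°_cell = 0. The concentrated side is the cathode; the cell reaction moves Pb²⁺ from high to low concentration with n = 2.
Q = [Pb²⁺]_dilute/[Pb²⁺]_conc = 8.81 × 10^-5/0.00611 = 0.0144.
E = 0 − (RT/nF) ln Q = −((8.314×300)/(2×96500))(-4.239) = 0.0548 V.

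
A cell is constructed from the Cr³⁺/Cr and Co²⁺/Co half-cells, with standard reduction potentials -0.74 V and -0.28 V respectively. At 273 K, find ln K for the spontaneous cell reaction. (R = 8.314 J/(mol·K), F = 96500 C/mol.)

E°_cell = -0.28 − (-0.74) = 0.46 V, with n = 6 electrons transferred.
At equilibrium E = 0, so the Nernst equation gives ln K = nFE°/RT = (6)(96500)(0.46)/((8.314)(273)) = 117.34.

ln K = 117.3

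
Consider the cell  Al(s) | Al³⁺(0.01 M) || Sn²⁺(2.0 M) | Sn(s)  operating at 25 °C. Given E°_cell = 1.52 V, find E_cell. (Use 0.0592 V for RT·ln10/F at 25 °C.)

1.57 V

Balancing electrons gives n = 6; the reaction quotient is Q = [Al³⁺]^2/[Sn²⁺]^3 = 1.25 × 10^-5.
At 25 °C, E = E° − (0.0592/n) log Q = 1.52 − (0.0592/6)(-4.903) = 1.520 + 0.048 = 1.568 V.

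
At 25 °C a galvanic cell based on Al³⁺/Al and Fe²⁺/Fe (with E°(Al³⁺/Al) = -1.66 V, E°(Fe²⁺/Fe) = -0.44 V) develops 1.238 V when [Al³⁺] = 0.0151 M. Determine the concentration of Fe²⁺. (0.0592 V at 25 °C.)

0.25 M

From the Nernst equation, log Q = n(E° − E)/0.0592 = 6(1.22 − 1.238)/0.0592 = -1.824, so Q = 0.0150.
With Q = [Al³⁺]^2/[Fe²⁺]^3 and the known concentrations, [Fe²⁺]^3 in the denominator gives [Fe²⁺] = 0.25 M.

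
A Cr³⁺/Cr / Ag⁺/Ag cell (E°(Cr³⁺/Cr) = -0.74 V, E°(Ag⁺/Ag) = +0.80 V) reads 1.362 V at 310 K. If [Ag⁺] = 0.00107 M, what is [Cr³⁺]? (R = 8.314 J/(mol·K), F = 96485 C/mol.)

From the Nernst equation, ln Q = nF(E° − E)/RT = 3×96485×(1.54 − 1.362)/(8.314×310) = 19.991, so Q = 4.81 × 10^8.
With Q = [Cr³⁺]/[Ag⁺]^3 and the known concentrations, [Cr³⁺] in the numerator gives [Cr³⁺] = 0.59 M.

0.59 M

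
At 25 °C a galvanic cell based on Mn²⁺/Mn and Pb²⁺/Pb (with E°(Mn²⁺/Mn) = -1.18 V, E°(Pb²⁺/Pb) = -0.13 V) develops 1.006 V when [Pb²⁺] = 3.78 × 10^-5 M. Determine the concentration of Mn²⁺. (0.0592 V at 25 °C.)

0.0012 M

From the Nernst equation, log Q = n(E° − E)/0.0592 = 2(1.05 − 1.006)/0.0592 = 1.486, so Q = 30.7.
With Q = [Mn²⁺]/[Pb²⁺] and the known concentrations, [Mn²⁺] in the numerator gives [Mn²⁺] = 0.0012 M.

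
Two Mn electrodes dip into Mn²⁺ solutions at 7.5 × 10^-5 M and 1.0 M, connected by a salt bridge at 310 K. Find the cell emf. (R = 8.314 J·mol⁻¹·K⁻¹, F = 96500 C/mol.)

Both half-cells are Mn²⁺/Mn, so E°_cell = 0. The concentrated side is the cathode; the cell reaction moves Mn²⁺ from high to low concentration with n = 2.
Q = [Mn²⁺]_dilute/[Mn²⁺]_conc = 7.5 × 10^-5/1.0 = 7.5 × 10^-5.
E = 0 − (RT/nF) ln Q = −((8.314×310)/(2×96500))(-9.498) = 0.1268 V.

0.13 V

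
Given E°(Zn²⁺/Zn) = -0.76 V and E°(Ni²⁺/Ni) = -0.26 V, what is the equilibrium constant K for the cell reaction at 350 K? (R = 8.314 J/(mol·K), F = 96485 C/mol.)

2.5 × 10^14

E°_cell = -0.26 − (-0.76) = 0.50 V, with n = 2 electrons transferred.
At equilibrium E = 0, so the Nernst equation gives ln K = nFE°/RT = (2)(96485)(0.50)/((8.314)(350)) = 33.16.
K = e^33.16 = 2.5 × 10^14.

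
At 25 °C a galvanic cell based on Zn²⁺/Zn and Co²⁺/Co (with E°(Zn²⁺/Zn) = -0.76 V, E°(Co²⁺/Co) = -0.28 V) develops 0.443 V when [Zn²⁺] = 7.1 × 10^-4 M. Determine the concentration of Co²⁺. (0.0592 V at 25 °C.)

From the Nernst equation, log Q = n(E° − E)/0.0592 = 2(0.48 − 0.443)/0.0592 = 1.250, so Q = 17.8.
With Q = [Zn²⁺]/[Co²⁺] and the known concentrations, [Co²⁺] in the denominator gives [Co²⁺] = 4 × 10^-5 M.

4 × 10^-5 M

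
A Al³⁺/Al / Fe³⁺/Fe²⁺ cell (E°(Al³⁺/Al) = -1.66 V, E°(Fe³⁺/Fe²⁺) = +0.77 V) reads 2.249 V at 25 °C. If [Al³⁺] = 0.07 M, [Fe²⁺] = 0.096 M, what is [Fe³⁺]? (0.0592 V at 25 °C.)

3.5 × 10^-5 M

From the Nernst equation, log Q = n(E° − E)/0.0592 = 3(2.43 − 2.249)/0.0592 = 9.172, so Q = 1.49 × 10^9.
With Q = [Al³⁺]·[Fe²⁺]^3/[Fe³⁺]^3 and the known concentrations, [Fe³⁺]^3 in the denominator gives [Fe³⁺] = 3.5 × 10^-5 M.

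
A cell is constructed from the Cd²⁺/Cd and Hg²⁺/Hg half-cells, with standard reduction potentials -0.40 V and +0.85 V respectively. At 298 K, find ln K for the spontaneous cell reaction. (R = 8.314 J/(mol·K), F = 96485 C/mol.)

E°_cell = +0.85 − (-0.40) = 1.25 V, with n = 2 electrons transferred.
At equilibrium E = 0, so the Nernst equation gives ln K = nFE°/RT = (2)(96485)(1.25)/((8.314)(298)) = 97.36.

ln K = 97.4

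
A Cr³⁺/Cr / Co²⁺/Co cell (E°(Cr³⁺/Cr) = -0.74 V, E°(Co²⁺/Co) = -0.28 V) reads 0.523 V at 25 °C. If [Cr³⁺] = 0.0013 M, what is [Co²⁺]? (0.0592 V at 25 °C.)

1.6 M

From the Nernst equation, log Q = n(E° − E)/0.0592 = 6(0.46 − 0.523)/0.0592 = -6.385, so Q = 4.12 × 10^-7.
With Q = [Cr³⁺]^2/[Co²⁺]^3 and the known concentrations, [Co²⁺]^3 in the denominator gives [Co²⁺] = 1.6 M.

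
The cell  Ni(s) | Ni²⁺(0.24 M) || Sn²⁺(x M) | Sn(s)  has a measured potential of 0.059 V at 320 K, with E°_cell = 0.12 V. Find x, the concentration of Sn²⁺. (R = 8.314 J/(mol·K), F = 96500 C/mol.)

From the Nernst equation, ln Q = nF(E° − E)/RT = 2×96500×(0.12 − 0.059)/(8.314×320) = 4.425, so Q = 83.5.
With Q = [Ni²⁺]/[Sn²⁺] and the known concentrations, [Sn²⁺] in the denominator gives [Sn²⁺] = 0.0029 M.

0.0029 M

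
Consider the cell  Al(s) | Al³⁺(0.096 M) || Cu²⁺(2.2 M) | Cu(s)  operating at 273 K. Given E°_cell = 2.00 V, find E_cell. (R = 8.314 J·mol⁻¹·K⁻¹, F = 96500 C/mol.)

Balancing electrons gives n = 6; the reaction quotient is Q = [Al³⁺]^2/[Cu²⁺]^3 = 8.66 × 10^-4.
E = E° − (RT/nF) ln Q = 2.00 − (8.314×273)/(6×96500) × (-7.052) = 2.000 + 0.028 = 2.028 V.

2.03 V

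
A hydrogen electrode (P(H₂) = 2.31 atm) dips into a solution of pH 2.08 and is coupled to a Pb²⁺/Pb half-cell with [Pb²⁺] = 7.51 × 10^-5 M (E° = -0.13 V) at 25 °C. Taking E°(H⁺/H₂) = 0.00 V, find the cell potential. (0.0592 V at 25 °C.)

0.12 V

The hydrogen couple is the cathode, so E°_cell = 0.13 V; n = 2.
[H⁺] = 10^(−2.08) = 0.0083 M, and Q = [Pb²⁺]·P(H₂) / [H⁺]^2 = 2.51.
E = E° − (0.0592/2) log Q = 0.13 − (0.0592/2)(0.399) = 0.118 V.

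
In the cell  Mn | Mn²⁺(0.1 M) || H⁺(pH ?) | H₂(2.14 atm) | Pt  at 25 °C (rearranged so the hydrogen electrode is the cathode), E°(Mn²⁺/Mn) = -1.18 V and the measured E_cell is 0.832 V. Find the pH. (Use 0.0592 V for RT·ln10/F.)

pH = 6.21

E°_cell = 1.18 V and n = 2.
log Q = n(E° − E)/0.0592 = 2×(1.18 − 0.832)/0.0592 = 11.757.
With Q = [Mn²⁺]·P(H₂) / [H⁺]^2, solving for [H⁺] gives log[H⁺] = -6.213, so pH = 6.21.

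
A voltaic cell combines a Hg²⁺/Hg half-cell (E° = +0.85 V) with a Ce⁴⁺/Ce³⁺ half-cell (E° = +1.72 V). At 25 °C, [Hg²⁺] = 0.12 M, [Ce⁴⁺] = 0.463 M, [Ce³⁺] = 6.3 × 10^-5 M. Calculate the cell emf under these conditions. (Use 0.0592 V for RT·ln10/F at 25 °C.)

The Ce⁴⁺/Ce³⁺ couple has the higher reduction potential and acts as the cathode, so E°_cell = +1.72 − (+0.85) = 0.87 V.
Balancing electrons gives n = 2; the reaction quotient is Q = [Hg²⁺]·[Ce³⁺]^2/[Ce⁴⁺]^2 = 2.22 × 10^-9.
At 25 °C, E = E° − (0.0592/n) log Q = 0.87 − (0.0592/2)(-8.653) = 0.870 + 0.256 = 1.126 V.

1.13 V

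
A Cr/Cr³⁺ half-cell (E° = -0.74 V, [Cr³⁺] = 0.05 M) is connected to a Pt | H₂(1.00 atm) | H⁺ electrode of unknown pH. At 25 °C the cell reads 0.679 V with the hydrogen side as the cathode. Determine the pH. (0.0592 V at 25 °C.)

pH = 1.46

E°_cell = 0.74 V and n = 6.
log Q = n(E° − E)/0.0592 = 6×(0.74 − 0.679)/0.0592 = 6.182.
With Q = [Cr³⁺]^2·P(H₂)^3 / [H⁺]^6, solving for [H⁺] gives log[H⁺] = -1.464, so pH = 1.46.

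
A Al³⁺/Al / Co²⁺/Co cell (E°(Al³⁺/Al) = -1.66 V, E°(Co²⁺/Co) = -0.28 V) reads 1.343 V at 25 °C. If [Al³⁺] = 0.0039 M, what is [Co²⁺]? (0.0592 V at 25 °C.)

From the Nernst equation, log Q = n(E° − E)/0.0592 = 6(1.38 − 1.343)/0.0592 = 3.750, so Q = 5620.
With Q = [Al³⁺]^2/[Co²⁺]^3 and the known concentrations, [Co²⁺]^3 in the denominator gives [Co²⁺] = 0.0014 M.

0.0014 M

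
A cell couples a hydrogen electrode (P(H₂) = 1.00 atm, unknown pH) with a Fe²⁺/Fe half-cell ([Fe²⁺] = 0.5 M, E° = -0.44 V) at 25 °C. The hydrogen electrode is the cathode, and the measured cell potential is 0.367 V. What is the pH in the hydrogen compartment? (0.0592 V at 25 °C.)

pH = 1.38

E°_cell = 0.44 V and n = 2.
log Q = n(E° − E)/0.0592 = 2×(0.44 − 0.367)/0.0592 = 2.466.
With Q = [Fe²⁺]·P(H₂) / [H⁺]^2, solving for [H⁺] gives log[H⁺] = -1.384, so pH = 1.38.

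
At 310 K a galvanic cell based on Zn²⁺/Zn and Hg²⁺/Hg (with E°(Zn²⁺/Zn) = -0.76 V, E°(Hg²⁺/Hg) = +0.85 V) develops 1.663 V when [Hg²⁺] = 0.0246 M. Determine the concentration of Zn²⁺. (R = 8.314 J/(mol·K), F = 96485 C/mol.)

4.7 × 10^-4 M

From the Nernst equation, ln Q = nF(E° − E)/RT = 2×96485×(1.61 − 1.663)/(8.314×310) = -3.968, so Q = 0.0189.
With Q = [Zn²⁺]/[Hg²⁺] and the known concentrations, [Zn²⁺] in the numerator gives [Zn²⁺] = 4.7 × 10^-4 M.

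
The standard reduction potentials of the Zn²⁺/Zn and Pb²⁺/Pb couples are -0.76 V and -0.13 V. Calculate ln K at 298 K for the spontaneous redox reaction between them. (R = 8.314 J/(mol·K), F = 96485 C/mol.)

E°_cell = -0.13 − (-0.76) = 0.63 V, with n = 2 electrons transferred.
At equilibrium E = 0, so the Nernst equation gives ln K = nFE°/RT = (2)(96485)(0.63)/((8.314)(298)) = 49.07.

ln K = 49.1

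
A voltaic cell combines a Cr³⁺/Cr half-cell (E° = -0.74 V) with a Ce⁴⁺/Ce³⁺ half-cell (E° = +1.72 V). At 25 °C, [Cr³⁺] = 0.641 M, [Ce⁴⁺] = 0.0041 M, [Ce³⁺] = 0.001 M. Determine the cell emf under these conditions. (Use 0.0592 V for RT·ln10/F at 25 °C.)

2.50 V

The Ce⁴⁺/Ce³⁺ couple has the higher reduction potential and acts as the cathode, so E°_cell = +1.72 − (-0.74) = 2.46 V.
Balancing electrons gives n = 3; the reaction quotient is Q = [Cr³⁺]·[Ce³⁺]^3/[Ce⁴⁺]^3 = 0.00930.
At 25 °C, E = E° − (0.0592/n) log Q = 2.46 − (0.0592/3)(-2.031) = 2.460 + 0.040 = 2.500 V.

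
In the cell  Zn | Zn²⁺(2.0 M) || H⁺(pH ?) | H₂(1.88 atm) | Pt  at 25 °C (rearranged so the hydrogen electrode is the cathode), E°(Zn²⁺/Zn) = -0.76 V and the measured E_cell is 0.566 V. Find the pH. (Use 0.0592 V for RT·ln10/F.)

pH = 2.99

E°_cell = 0.76 V and n = 2.
log Q = n(E° − E)/0.0592 = 2×(0.76 − 0.566)/0.0592 = 6.554.
With Q = [Zn²⁺]·P(H₂) / [H⁺]^2, solving for [H⁺] gives log[H⁺] = -2.989, so pH = 2.99.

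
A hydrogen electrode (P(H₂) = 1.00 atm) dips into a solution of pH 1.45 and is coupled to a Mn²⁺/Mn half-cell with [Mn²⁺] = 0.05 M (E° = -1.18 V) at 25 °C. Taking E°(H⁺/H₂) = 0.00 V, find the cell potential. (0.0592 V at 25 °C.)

The hydrogen couple is the cathode, so E°_cell = 1.18 V; n = 2.
[H⁺] = 10^(−1.45) = 0.035 M, and Q = [Mn²⁺]·P(H₂) / [H⁺]^2 = 39.7.
E = E° − (0.0592/2) log Q = 1.18 − (0.0592/2)(1.599) = 1.133 V.

1.13 V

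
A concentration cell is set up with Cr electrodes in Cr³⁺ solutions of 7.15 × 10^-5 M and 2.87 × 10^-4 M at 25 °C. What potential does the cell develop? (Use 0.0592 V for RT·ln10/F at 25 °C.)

0.012 V

Both half-cells are Cr³⁺/Cr, so E°_cell = 0. The concentrated side is the cathode; the cell reaction moves Cr³⁺ from high to low concentration with n = 3.
Q = [Cr³⁺]_dilute/[Cr³⁺]_conc = 7.15 × 10^-5/2.87 × 10^-4 = 0.249.
E = 0 − (0.0592/3) log Q = −(0.0592/3)(-0.604) = 0.0119 V.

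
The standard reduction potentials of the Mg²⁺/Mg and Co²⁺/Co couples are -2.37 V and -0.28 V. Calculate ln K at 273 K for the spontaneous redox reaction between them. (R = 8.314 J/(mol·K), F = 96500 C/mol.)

ln K = 177.7

E°_cell = -0.28 − (-2.37) = 2.09 V, with n = 2 electrons transferred.
At equilibrium E = 0, so the Nernst equation gives ln K = nFE°/RT = (2)(96500)(2.09)/((8.314)(273)) = 177.72.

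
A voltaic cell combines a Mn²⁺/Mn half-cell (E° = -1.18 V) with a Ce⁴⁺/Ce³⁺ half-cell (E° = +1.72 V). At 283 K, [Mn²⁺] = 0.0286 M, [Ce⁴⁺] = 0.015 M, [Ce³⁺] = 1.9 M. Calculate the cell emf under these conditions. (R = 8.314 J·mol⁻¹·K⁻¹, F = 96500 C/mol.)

The Ce⁴⁺/Ce³⁺ couple has the higher reduction potential and acts as the cathode, so E°_cell = +1.72 − (-1.18) = 2.90 V.
Balancing electrons gives n = 2; the reaction quotient is Q = [Mn²⁺]·[Ce³⁺]^2/[Ce⁴⁺]^2 = 459.
E = E° − (RT/nF) ln Q = 2.90 − (8.314×283)/(2×96500) × (6.129) = 2.900 − 0.075 = 2.825 V.

2.83 V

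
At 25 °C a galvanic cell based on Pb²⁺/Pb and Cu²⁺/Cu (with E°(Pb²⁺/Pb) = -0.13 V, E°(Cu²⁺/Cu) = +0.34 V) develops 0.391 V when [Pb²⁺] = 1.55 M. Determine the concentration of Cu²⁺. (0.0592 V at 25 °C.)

0.0033 M

From the Nernst equation, log Q = n(E° − E)/0.0592 = 2(0.47 − 0.391)/0.0592 = 2.669, so Q = 467.
With Q = [Pb²⁺]/[Cu²⁺] and the known concentrations, [Cu²⁺] in the denominator gives [Cu²⁺] = 0.0033 M.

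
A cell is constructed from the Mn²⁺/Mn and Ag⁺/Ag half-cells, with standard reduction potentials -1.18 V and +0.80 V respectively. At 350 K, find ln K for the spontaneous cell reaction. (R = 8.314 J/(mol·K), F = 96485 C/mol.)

E°_cell = +0.80 − (-1.18) = 1.98 V, with n = 2 electrons transferred.
At equilibrium E = 0, so the Nernst equation gives ln K = nFE°/RT = (2)(96485)(1.98)/((8.314)(350)) = 131.30.

ln K = 131.3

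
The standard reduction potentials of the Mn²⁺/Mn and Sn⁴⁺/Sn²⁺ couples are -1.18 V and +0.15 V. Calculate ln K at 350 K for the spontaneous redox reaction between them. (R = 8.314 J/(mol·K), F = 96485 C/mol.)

ln K = 88.2

E°_cell = +0.15 − (-1.18) = 1.33 V, with n = 2 electrons transferred.
At equilibrium E = 0, so the Nernst equation gives ln K = nFE°/RT = (2)(96485)(1.33)/((8.314)(350)) = 88.20.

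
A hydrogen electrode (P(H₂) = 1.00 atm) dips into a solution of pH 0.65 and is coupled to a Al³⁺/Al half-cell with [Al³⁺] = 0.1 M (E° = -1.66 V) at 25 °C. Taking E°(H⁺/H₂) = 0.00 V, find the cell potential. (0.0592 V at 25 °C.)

1.64 V

The hydrogen couple is the cathode, so E°_cell = 1.66 V; n = 6.
[H⁺] = 10^(−0.65) = 0.22 M, and Q = [Al³⁺]^2·P(H₂)^3 / [H⁺]^6 = 79.4.
E = E° − (0.0592/6) log Q = 1.66 − (0.0592/6)(1.900) = 1.641 V.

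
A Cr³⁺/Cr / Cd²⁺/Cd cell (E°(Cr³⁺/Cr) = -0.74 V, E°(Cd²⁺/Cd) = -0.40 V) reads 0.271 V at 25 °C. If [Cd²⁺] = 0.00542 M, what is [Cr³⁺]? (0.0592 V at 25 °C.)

1.3 M

From the Nernst equation, log Q = n(E° − E)/0.0592 = 6(0.34 − 0.271)/0.0592 = 6.993, so Q = 9.85 × 10^6.
With Q = [Cr³⁺]^2/[Cd²⁺]^3 and the known concentrations, [Cr³⁺]^2 in the numerator gives [Cr³⁺] = 1.3 M.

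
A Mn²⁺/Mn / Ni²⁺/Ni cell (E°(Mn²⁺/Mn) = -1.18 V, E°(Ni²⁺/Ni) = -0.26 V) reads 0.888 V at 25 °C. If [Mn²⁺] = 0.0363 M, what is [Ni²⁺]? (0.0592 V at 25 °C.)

From the Nernst equation, log Q = n(E° − E)/0.0592 = 2(0.92 − 0.888)/0.0592 = 1.081, so Q = 12.1.
With Q = [Mn²⁺]/[Ni²⁺] and the known concentrations, [Ni²⁺] in the denominator gives [Ni²⁺] = 0.003 M.

0.003 M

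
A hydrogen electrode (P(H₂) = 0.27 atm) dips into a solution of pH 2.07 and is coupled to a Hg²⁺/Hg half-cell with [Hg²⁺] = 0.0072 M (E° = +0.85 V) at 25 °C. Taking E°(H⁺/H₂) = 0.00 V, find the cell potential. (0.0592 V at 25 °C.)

The Hg²⁺/Hg couple is the cathode, so E°_cell = 0.85 V; n = 2.
[H⁺] = 10^(−2.07) = 0.0085 M, and Q = [H⁺]^2 / ([Hg²⁺]·P(H₂)) = 0.0373.
E = E° − (0.0592/2) log Q = 0.85 − (0.0592/2)(-1.429) = 0.892 V.

0.89 V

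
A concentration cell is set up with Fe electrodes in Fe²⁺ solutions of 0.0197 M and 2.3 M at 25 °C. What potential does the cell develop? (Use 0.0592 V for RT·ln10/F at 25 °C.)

Both half-cells are Fe²⁺/Fe, so E°_cell = 0. The concentrated side is the cathode; the cell reaction moves Fe²⁺ from high to low concentration with n = 2.
Q = [Fe²⁺]_dilute/[Fe²⁺]_conc = 0.0197/2.3 = 0.00857.
E = 0 − (0.0592/2) log Q = −(0.0592/2)(-2.067) = 0.0612 V.

0.061 V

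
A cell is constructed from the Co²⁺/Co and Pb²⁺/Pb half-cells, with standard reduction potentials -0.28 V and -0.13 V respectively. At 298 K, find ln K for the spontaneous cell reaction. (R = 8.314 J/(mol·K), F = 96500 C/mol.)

E°_cell = -0.13 − (-0.28) = 0.15 V, with n = 2 electrons transferred.
At equilibrium E = 0, so the Nernst equation gives ln K = nFE°/RT = (2)(96500)(0.15)/((8.314)(298)) = 11.68.

ln K = 11.7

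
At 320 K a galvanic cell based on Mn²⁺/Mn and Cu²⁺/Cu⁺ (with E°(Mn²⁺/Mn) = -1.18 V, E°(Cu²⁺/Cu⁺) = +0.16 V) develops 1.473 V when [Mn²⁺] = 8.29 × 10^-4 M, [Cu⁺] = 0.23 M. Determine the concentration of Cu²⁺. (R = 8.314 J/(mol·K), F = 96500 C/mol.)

0.82 M

From the Nernst equation, ln Q = nF(E° − E)/RT = 2×96500×(1.34 − 1.473)/(8.314×320) = -9.648, so Q = 6.45 × 10^-5.
With Q = [Mn²⁺]·[Cu⁺]^2/[Cu²⁺]^2 and the known concentrations, [Cu²⁺]^2 in the denominator gives [Cu²⁺] = 0.82 M.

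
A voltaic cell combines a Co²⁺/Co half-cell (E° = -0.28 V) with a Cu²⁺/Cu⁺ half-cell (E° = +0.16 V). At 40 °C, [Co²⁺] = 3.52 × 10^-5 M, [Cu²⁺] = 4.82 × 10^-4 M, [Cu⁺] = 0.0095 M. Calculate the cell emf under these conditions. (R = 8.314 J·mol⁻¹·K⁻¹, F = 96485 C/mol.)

0.498 V

The Cu²⁺/Cu⁺ couple has the higher reduction potential and acts as the cathode, so E°_cell = +0.16 − (-0.28) = 0.44 V.
Balancing electrons gives n = 2; the reaction quotient is Q = [Co²⁺]·[Cu⁺]^2/[Cu²⁺]^2 = 0.0137.
E = E° − (RT/nF) ln Q = 0.44 − (8.314×313)/(2×96485) × (-4.292) = 0.440 + 0.058 = 0.498 V.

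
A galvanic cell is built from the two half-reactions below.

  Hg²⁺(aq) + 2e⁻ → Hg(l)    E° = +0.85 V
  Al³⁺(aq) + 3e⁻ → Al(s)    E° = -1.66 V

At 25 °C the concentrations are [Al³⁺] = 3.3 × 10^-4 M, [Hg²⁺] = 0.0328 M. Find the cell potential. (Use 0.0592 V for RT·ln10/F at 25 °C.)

2.53 V

The Hg²⁺/Hg couple has the higher reduction potential and acts as the cathode, so E°_cell = +0.85 − (-1.66) = 2.51 V.
Balancing electrons gives n = 6; the reaction quotient is Q = [Al³⁺]^2/[Hg²⁺]^3 = 0.00309.
At 25 °C, E = E° − (0.0592/n) log Q = 2.51 − (0.0592/6)(-2.511) = 2.510 + 0.025 = 2.535 V.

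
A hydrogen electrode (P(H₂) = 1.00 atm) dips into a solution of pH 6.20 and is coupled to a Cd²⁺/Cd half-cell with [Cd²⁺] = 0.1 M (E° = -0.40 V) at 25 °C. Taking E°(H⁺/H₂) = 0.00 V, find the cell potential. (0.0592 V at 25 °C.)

0.063 V

The hydrogen couple is the cathode, so E°_cell = 0.40 V; n = 2.
[H⁺] = 10^(−6.20) = 6.3 × 10^-7 M, and Q = [Cd²⁺]·P(H₂) / [H⁺]^2 = 2.51 × 10^11.
E = E° − (0.0592/2) log Q = 0.40 − (0.0592/2)(11.400) = 0.063 V.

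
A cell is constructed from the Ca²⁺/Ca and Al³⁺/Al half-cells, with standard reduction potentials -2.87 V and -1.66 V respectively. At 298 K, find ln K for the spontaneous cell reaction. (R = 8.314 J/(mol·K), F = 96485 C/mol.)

ln K = 282.7

E°_cell = -1.66 − (-2.87) = 1.21 V, with n = 6 electrons transferred.
At equilibrium E = 0, so the Nernst equation gives ln K = nFE°/RT = (6)(96485)(1.21)/((8.314)(298)) = 282.73.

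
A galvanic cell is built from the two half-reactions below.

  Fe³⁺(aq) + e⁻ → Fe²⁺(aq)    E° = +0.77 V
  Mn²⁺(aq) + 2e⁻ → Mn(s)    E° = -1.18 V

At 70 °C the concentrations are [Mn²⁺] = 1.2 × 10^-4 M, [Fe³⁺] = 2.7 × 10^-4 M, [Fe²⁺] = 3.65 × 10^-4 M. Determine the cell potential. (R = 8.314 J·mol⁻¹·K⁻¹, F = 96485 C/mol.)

2.07 V

The Fe³⁺/Fe²⁺ couple has the higher reduction potential and acts as the cathode, so E°_cell = +0.77 − (-1.18) = 1.95 V.
Balancing electrons gives n = 2; the reaction quotient is Q = [Mn²⁺]·[Fe²⁺]^2/[Fe³⁺]^2 = 2.19 × 10^-4.
E = E° − (RT/nF) ln Q = 1.95 − (8.314×343)/(2×96485) × (-8.425) = 1.950 + 0.125 = 2.075 V.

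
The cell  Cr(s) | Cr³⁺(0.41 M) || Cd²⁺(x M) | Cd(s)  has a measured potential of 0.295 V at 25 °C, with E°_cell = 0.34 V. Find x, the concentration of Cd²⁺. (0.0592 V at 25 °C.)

0.017 M

From the Nernst equation, log Q = n(E° − E)/0.0592 = 6(0.34 − 0.295)/0.0592 = 4.561, so Q = 3.64 × 10^4.
With Q = [Cr³⁺]^2/[Cd²⁺]^3 and the known concentrations, [Cd²⁺]^3 in the denominator gives [Cd²⁺] = 0.017 M.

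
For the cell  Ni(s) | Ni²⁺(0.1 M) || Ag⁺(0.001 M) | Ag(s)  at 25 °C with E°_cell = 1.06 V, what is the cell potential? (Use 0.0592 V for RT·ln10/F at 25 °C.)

0.912 V

Balancing electrons gives n = 2; the reaction quotient is Q = [Ni²⁺]/[Ag⁺]^2 = 1 × 10^5.
At 25 °C, E = E° − (0.0592/n) log Q = 1.06 − (0.0592/2)(5.000) = 1.060 − 0.148 = 0.912 V.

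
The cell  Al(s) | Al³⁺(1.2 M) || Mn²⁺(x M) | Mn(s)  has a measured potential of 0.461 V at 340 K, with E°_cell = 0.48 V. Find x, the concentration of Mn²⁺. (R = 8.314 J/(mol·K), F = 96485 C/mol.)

0.31 M

From the Nernst equation, ln Q = nF(E° − E)/RT = 6×96485×(0.48 − 0.461)/(8.314×340) = 3.891, so Q = 49.0.
With Q = [Al³⁺]^2/[Mn²⁺]^3 and the known concentrations, [Mn²⁺]^3 in the denominator gives [Mn²⁺] = 0.31 M.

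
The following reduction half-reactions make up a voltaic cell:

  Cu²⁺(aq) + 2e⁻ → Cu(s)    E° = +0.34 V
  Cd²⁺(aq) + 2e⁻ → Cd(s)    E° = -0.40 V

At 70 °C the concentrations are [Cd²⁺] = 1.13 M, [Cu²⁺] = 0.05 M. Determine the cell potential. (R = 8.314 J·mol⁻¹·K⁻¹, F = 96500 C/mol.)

The Cu²⁺/Cu couple has the higher reduction potential and acts as the cathode, so E°_cell = +0.34 − (-0.40) = 0.74 V.
Balancing electrons gives n = 2; the reaction quotient is Q = [Cd²⁺]/[Cu²⁺] = 22.6.
E = E° − (RT/nF) ln Q = 0.74 − (8.314×343)/(2×96500) × (3.118) = 0.740 − 0.046 = 0.694 V.

0.694 V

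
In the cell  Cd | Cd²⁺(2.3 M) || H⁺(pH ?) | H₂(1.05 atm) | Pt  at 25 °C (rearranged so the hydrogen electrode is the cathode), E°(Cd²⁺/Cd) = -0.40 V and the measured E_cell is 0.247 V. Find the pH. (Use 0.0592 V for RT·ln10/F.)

E°_cell = 0.40 V and n = 2.
log Q = n(E° − E)/0.0592 = 2×(0.40 − 0.247)/0.0592 = 5.169.
With Q = [Cd²⁺]·P(H₂) / [H⁺]^2, solving for [H⁺] gives log[H⁺] = -2.393, so pH = 2.39.

pH = 2.39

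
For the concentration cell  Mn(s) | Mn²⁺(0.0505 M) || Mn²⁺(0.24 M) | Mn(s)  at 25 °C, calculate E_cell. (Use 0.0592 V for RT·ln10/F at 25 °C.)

Both half-cells are Mn²⁺/Mn, so E°_cell = 0. The concentrated side is the cathode; the cell reaction moves Mn²⁺ from high to low concentration with n = 2.
Q = [Mn²⁺]_dilute/[Mn²⁺]_conc = 0.0505/0.24 = 0.210.
E = 0 − (0.0592/2) log Q = −(0.0592/2)(-0.677) = 0.0200 V.

0.020 V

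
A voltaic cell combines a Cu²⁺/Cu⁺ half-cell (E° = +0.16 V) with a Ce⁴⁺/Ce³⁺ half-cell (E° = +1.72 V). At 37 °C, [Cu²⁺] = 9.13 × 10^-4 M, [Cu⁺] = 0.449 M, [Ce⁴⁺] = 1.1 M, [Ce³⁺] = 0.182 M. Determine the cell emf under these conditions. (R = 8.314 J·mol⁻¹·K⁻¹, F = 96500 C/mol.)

1.77 V

The Ce⁴⁺/Ce³⁺ couple has the higher reduction potential and acts as the cathode, so E°_cell = +1.72 − (+0.16) = 1.56 V.
Balancing electrons gives n = 1; the reaction quotient is Q = [Cu²⁺]·[Ce³⁺]/([Cu⁺]·[Ce⁴⁺]) = 3.36 × 10^-4.
E = E° − (RT/nF) ln Q = 1.56 − (8.314×310)/(1×96500) × (-7.997) = 1.560 + 0.214 = 1.774 V.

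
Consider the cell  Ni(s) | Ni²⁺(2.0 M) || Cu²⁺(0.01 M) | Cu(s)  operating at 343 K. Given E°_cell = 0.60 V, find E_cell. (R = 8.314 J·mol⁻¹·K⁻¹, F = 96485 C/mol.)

0.522 V

Balancing electrons gives n = 2; the reaction quotient is Q = [Ni²⁺]/[Cu²⁺] = 200.
E = E° − (RT/nF) ln Q = 0.60 − (8.314×343)/(2×96485) × (5.298) = 0.600 − 0.078 = 0.522 V.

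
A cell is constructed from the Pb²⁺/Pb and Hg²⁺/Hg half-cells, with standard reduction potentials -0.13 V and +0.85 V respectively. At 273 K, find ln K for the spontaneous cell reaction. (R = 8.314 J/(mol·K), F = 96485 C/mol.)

ln K = 83.3

E°_cell = +0.85 − (-0.13) = 0.98 V, with n = 2 electrons transferred.
At equilibrium E = 0, so the Nernst equation gives ln K = nFE°/RT = (2)(96485)(0.98)/((8.314)(273)) = 83.32.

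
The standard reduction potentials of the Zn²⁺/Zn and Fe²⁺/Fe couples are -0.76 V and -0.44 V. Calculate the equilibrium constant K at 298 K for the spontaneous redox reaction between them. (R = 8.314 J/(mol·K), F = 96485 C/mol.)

6.7 × 10^10

E°_cell = -0.44 − (-0.76) = 0.32 V, with n = 2 electrons transferred.
At equilibrium E = 0, so the Nernst equation gives ln K = nFE°/RT = (2)(96485)(0.32)/((8.314)(298)) = 24.92.
K = e^24.92 = 6.7 × 10^10.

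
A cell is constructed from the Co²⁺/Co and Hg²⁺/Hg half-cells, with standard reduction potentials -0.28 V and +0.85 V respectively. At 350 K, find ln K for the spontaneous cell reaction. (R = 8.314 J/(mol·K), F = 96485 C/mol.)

E°_cell = +0.85 − (-0.28) = 1.13 V, with n = 2 electrons transferred.
At equilibrium E = 0, so the Nernst equation gives ln K = nFE°/RT = (2)(96485)(1.13)/((8.314)(350)) = 74.94.

ln K = 74.9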